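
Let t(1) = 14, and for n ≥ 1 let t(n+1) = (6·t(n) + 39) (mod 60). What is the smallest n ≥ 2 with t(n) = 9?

6

Listing terms: t(1) = 14, t(2) = 3, t(3) = 57, t(4) = 21, t(5) = 45, t(6) = 9, t(7) = 33, t(8) = 57.
Since t(8) = t(3) = 57, the sequence is eventually periodic: after a pre-period of length 2 it cycles with period 5.
The value 9 first appears (with n ≥ 2) at t(6).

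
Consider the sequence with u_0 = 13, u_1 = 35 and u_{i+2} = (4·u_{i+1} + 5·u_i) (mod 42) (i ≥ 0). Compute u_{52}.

7

We have u_0 = 13, u_1 = 35, u_2 = 37, u_3 = 29, u_4 = 7, u_5 = 5, u_6 = 13, u_7 = 35.
The sequence repeats with period 6.
(52 - 0) mod 6 = 4, so u_{52} = u_4 = 7.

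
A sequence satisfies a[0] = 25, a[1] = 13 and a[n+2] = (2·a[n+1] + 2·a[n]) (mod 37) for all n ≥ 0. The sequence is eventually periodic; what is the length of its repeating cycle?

36

a[0] = 25; a[1] = 13; a[2] = 2; a[3] = 30; a[4] = 27; a[5] = 3; a[6] = 23; a[7] = 15; a[8] = 2; a[9] = 34; a[10] = 35; a[11] = 27; a[12] = 13; a[13] = 6; a[14] = 1; a[15] = 14; a[16] = 30; a[17] = 14; a[18] = 14; a[19] = 19; a[20] = 29; a[21] = 22; a[22] = 28; a[23] = 26; a[24] = 34; a[25] = 9; a[26] = 12; a[27] = 5; a[28] = 34; a[29] = 4; a[30] = 2; a[31] = 12; a[32] = 28; a[33] = 6; a[34] = 31; a[35] = 0; a[36] = 25; a[37] = 13.
Since (a[36], a[37]) = (a[0], a[1]) = (25, 13) (two consecutive terms determine the rest), the sequence is periodic with period 36.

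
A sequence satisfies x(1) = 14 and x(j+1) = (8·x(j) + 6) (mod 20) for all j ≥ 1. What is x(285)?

Computing terms: x(1) = 14, x(2) = 18, x(3) = 10, x(4) = 6, x(5) = 14.
Since x(5) = x(1) = 14, the sequence is periodic with period 4.
(285 - 1) mod 4 = 0, so x(285) = x(1) = 14.

14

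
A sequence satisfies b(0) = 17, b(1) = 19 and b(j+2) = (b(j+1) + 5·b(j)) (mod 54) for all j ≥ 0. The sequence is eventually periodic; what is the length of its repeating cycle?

18

b(0) = 17,  b(1) = 19,  b(2) = 50,  b(3) = 37,  b(4) = 17,  b(5) = 40,  b(6) = 17,  b(7) = 1,  b(8) = 32,  b(9) = 37,  b(10) = 35,  b(11) = 4,  b(12) = 17,  b(13) = 37,  b(14) = 14,  b(15) = 37,  b(16) = 53,  b(17) = 22,  b(18) = 17,  b(19) = 19.
Since (b(18), b(19)) = (b(0), b(1)) = (17, 19) (two consecutive terms determine the rest), the sequence is periodic with period 18.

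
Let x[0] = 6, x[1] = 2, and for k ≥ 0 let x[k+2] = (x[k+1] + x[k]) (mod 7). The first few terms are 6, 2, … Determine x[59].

4

We have x[0] = 6,  x[1] = 2,  x[2] = 1,  x[3] = 3,  x[4] = 4,  x[5] = 0,  x[6] = 4,  x[7] = 4,  x[8] = 1,  x[9] = 5,  x[10] = 6,  x[11] = 4,  x[12] = 3,  x[13] = 0,  x[14] = 3,  x[15] = 3,  x[16] = 6,  x[17] = 2.
The sequence repeats with period 16.
(59 - 0) mod 16 = 11, so x[59] = x[11] = 4.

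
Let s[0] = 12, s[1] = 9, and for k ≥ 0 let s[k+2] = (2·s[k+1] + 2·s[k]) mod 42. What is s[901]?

Listing terms: s[0] = 12, s[1] = 9, s[2] = 0, s[3] = 18, s[4] = 36, s[5] = 24, s[6] = 36, s[7] = 36, s[8] = 18, s[9] = 24, s[10] = 0, s[11] = 6, s[12] = 12, s[13] = 36, s[14] = 12, s[15] = 12, s[16] = 6, s[17] = 36, s[18] = 0, s[19] = 30, s[20] = 18, s[21] = 12, s[22] = 18, s[23] = 18, s[24] = 30, s[25] = 12, s[26] = 0, s[27] = 24, s[28] = 6, s[29] = 18, s[30] = 6, s[31] = 6, s[32] = 24, s[33] = 18, s[34] = 0, s[35] = 36, s[36] = 30, s[37] = 6, s[38] = 30, s[39] = 30, s[40] = 36, s[41] = 6, s[42] = 0, s[43] = 12, s[44] = 24, s[45] = 30, s[46] = 24, s[47] = 24, s[48] = 12, s[49] = 30, s[50] = 0, s[51] = 18.
Since (s[50], s[51]) = (s[2], s[3]) = (0, 18) (two consecutive terms determine the rest), the sequence is eventually periodic: after a pre-period of length 2 it cycles with period 48.
For k ≥ 2, s[k] depends only on (k - 2) mod 48. (901 - 2) mod 48 = 35, so s[901] = s[37] = 6.

6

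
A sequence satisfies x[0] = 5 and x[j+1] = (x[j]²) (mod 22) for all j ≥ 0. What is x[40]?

Listing terms: x[0] = 5; x[1] = 3; x[2] = 9; x[3] = 15; x[4] = 5.
The sequence repeats with period 4.
So x[40] = x[0 + ((40-0) mod 4)] = x[0] = 5.

5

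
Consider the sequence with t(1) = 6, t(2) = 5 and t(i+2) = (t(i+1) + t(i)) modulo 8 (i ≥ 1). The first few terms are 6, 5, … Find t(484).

0

t(1) = 6; t(2) = 5; t(3) = 3; t(4) = 0; t(5) = 3; t(6) = 3; t(7) = 6; t(8) = 1; t(9) = 7; t(10) = 0; t(11) = 7; t(12) = 7; t(13) = 6; t(14) = 5.
Since (t(13), t(14)) = (t(1), t(2)) = (6, 5) (two consecutive terms determine the rest), the sequence is periodic with period 12.
So t(484) = t(1 + ((484-1) mod 12)) = t(4) = 0.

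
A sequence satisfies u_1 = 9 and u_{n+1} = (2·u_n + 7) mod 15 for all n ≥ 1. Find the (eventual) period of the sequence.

4

u_1 = 9; u_2 = 10; u_3 = 12; u_4 = 1; u_5 = 9.
The sequence repeats with period 4.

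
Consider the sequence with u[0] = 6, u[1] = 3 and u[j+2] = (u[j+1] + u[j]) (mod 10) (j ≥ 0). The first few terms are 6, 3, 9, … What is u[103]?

We have u[0] = 6, u[1] = 3, u[2] = 9, u[3] = 2, u[4] = 1, u[5] = 3, u[6] = 4, u[7] = 7, u[8] = 1, u[9] = 8, u[10] = 9, u[11] = 7, u[12] = 6, u[13] = 3.
Since (u[12], u[13]) = (u[0], u[1]) = (6, 3) (two consecutive terms determine the rest), the sequence is periodic with period 12.
So u[103] = u[0 + ((103-0) mod 12)] = u[7] = 7.

7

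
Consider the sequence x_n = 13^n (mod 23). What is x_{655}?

We have x_0 = 1; x_1 = 13; x_2 = 8; x_3 = 12; x_4 = 18; x_5 = 4; x_6 = 6; x_7 = 9; x_8 = 2; x_9 = 3; x_{10} = 16; x_{11} = 1.
The sequence repeats with period 11.
So x_{655} = x_{0 + ((655-0) mod 11)} = x_6 = 6.

6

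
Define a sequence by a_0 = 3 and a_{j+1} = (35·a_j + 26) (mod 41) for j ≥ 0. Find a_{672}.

30

Listing terms: a_0 = 3,  a_1 = 8,  a_2 = 19,  a_3 = 35,  a_4 = 21,  a_5 = 23,  a_6 = 11,  a_7 = 1,  a_8 = 20,  a_9 = 29,  a_{10} = 16,  a_{11} = 12,  a_{12} = 36,  a_{13} = 15,  a_{14} = 18,  a_{15} = 0,  a_{16} = 26,  a_{17} = 34,  a_{18} = 27,  a_{19} = 28,  a_{20} = 22,  a_{21} = 17,  a_{22} = 6,  a_{23} = 31,  a_{24} = 4,  a_{25} = 2,  a_{26} = 14,  a_{27} = 24,  a_{28} = 5,  a_{29} = 37,  a_{30} = 9,  a_{31} = 13,  a_{32} = 30,  a_{33} = 10,  a_{34} = 7,  a_{35} = 25,  a_{36} = 40,  a_{37} = 32,  a_{38} = 39,  a_{39} = 38,  a_{40} = 3.
The sequence repeats with period 40.
(672 - 0) mod 40 = 32, so a_{672} = a_{32} = 30.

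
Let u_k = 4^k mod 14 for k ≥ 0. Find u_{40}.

We have u_0 = 1, u_1 = 4, u_2 = 2, u_3 = 8, u_4 = 4.
Since u_4 = u_1 = 4, the sequence is eventually periodic: after a pre-period of length 1 it cycles with period 3.
For k ≥ 1, u_k depends only on (k - 1) mod 3. (40 - 1) mod 3 = 0, so u_{40} = u_1 = 4.

4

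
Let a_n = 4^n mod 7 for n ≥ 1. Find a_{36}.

Listing terms: a_1 = 4; a_2 = 2; a_3 = 1; a_4 = 4.
Since a_4 = a_1 = 4, the sequence is periodic with period 3.
(36 - 1) mod 3 = 2, so a_{36} = a_3 = 1.

1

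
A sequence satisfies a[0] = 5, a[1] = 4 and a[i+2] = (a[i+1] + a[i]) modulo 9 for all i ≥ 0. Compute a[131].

a[0] = 5; a[1] = 4; a[2] = 0; a[3] = 4; a[4] = 4; a[5] = 8; a[6] = 3; a[7] = 2; a[8] = 5; a[9] = 7; a[10] = 3; a[11] = 1; a[12] = 4; a[13] = 5; a[14] = 0; a[15] = 5; a[16] = 5; a[17] = 1; a[18] = 6; a[19] = 7; a[20] = 4; a[21] = 2; a[22] = 6; a[23] = 8; a[24] = 5; a[25] = 4.
The sequence repeats with period 24.
(131 - 0) mod 24 = 11, so a[131] = a[11] = 1.

1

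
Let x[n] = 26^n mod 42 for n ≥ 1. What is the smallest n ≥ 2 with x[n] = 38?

5

We have x[1] = 26,  x[2] = 4,  x[3] = 20,  x[4] = 16,  x[5] = 38,  x[6] = 22,  x[7] = 26.
Since x[7] = x[1] = 26, the sequence is periodic with period 6.
The value 38 first appears (with n ≥ 2) at x[5].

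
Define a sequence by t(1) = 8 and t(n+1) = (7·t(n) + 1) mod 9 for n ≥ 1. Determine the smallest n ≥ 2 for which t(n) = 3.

Computing terms: t(1) = 8; t(2) = 3; t(3) = 4; t(4) = 2; t(5) = 6; t(6) = 7; t(7) = 5; t(8) = 0; t(9) = 1; t(10) = 8.
Since t(10) = t(1) = 8, the sequence is periodic with period 9.
The value 3 first appears (with n ≥ 2) at t(2).

2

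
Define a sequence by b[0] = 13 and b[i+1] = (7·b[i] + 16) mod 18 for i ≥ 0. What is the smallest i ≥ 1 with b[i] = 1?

6

We have b[0] = 13, b[1] = 17, b[2] = 9, b[3] = 7, b[4] = 11, b[5] = 3, b[6] = 1, b[7] = 5, b[8] = 15, b[9] = 13.
Since b[9] = b[0] = 13, the sequence is periodic with period 9.
The value 1 first appears (with i ≥ 1) at b[6].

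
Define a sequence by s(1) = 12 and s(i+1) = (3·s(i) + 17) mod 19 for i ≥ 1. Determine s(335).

6

Computing terms: s(1) = 12; s(2) = 15; s(3) = 5; s(4) = 13; s(5) = 18; s(6) = 14; s(7) = 2; s(8) = 4; s(9) = 10; s(10) = 9; s(11) = 6; s(12) = 16; s(13) = 8; s(14) = 3; s(15) = 7; s(16) = 0; s(17) = 17; s(18) = 11; s(19) = 12.
The sequence repeats with period 18.
So s(335) = s(1 + ((335-1) mod 18)) = s(11) = 6.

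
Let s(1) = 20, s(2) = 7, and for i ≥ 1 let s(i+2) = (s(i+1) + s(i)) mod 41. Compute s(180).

s(1) = 20,  s(2) = 7,  s(3) = 27,  s(4) = 34,  s(5) = 20,  s(6) = 13,  s(7) = 33,  s(8) = 5,  s(9) = 38,  s(10) = 2,  s(11) = 40,  s(12) = 1,  s(13) = 0,  s(14) = 1,  s(15) = 1,  s(16) = 2,  s(17) = 3,  s(18) = 5,  s(19) = 8,  s(20) = 13,  s(21) = 21,  s(22) = 34,  s(23) = 14,  s(24) = 7,  s(25) = 21,  s(26) = 28,  s(27) = 8,  s(28) = 36,  s(29) = 3,  s(30) = 39,  s(31) = 1,  s(32) = 40,  s(33) = 0,  s(34) = 40,  s(35) = 40,  s(36) = 39,  s(37) = 38,  s(38) = 36,  s(39) = 33,  s(40) = 28,  s(41) = 20,  s(42) = 7.
Since (s(41), s(42)) = (s(1), s(2)) = (20, 7) (two consecutive terms determine the rest), the sequence is periodic with period 40.
(180 - 1) mod 40 = 19, so s(180) = s(20) = 13.

13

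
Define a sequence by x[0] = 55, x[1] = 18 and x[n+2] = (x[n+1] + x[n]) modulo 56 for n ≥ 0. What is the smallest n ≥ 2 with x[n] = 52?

We have x[0] = 55; x[1] = 18; x[2] = 17; x[3] = 35; x[4] = 52; x[5] = 31; x[6] = 27; x[7] = 2; x[8] = 29; x[9] = 31; x[10] = 4; x[11] = 35; x[12] = 39; x[13] = 18; x[14] = 1; x[15] = 19; x[16] = 20; x[17] = 39; x[18] = 3; x[19] = 42; x[20] = 45; x[21] = 31; x[22] = 20; x[23] = 51; x[24] = 15; x[25] = 10; x[26] = 25; x[27] = 35; x[28] = 4; x[29] = 39; x[30] = 43; x[31] = 26; x[32] = 13; x[33] = 39; x[34] = 52; x[35] = 35; x[36] = 31; x[37] = 10; x[38] = 41; x[39] = 51; x[40] = 36; x[41] = 31; x[42] = 11; x[43] = 42; x[44] = 53; x[45] = 39; x[46] = 36; x[47] = 19; x[48] = 55; x[49] = 18.
Since (x[48], x[49]) = (x[0], x[1]) = (55, 18) (two consecutive terms determine the rest), the sequence is periodic with period 48.
The value 52 first appears (with n ≥ 2) at x[4].

4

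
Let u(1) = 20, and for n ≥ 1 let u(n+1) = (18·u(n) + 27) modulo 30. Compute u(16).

21

We have u(1) = 20, u(2) = 27, u(3) = 3, u(4) = 21, u(5) = 15, u(6) = 27.
Since u(6) = u(2) = 27, the sequence is eventually periodic: after a pre-period of length 1 it cycles with period 4.
For n ≥ 2, u(n) depends only on (n - 2) mod 4. (16 - 2) mod 4 = 2, so u(16) = u(4) = 21.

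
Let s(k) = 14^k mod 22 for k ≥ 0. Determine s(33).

16

s(0) = 1, s(1) = 14, s(2) = 20, s(3) = 16, s(4) = 4, s(5) = 12, s(6) = 14.
Since s(6) = s(1) = 14, the sequence is eventually periodic: after a pre-period of length 1 it cycles with period 5.
For k ≥ 1, s(k) depends only on (k - 1) mod 5. (33 - 1) mod 5 = 2, so s(33) = s(3) = 16.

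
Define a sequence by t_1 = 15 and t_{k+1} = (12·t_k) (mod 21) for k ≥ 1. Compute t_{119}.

We have t_1 = 15, t_2 = 12, t_3 = 18, t_4 = 6, t_5 = 9, t_6 = 3, t_7 = 15.
Since t_7 = t_1 = 15, the sequence is periodic with period 6.
So t_{119} = t_{1 + ((119-1) mod 6)} = t_5 = 9.

9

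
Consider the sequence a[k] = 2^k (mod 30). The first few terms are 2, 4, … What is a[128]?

Computing terms: a[1] = 2, a[2] = 4, a[3] = 8, a[4] = 16, a[5] = 2.
Since a[5] = a[1] = 2, the sequence is periodic with period 4.
(128 - 1) mod 4 = 3, so a[128] = a[4] = 16.

16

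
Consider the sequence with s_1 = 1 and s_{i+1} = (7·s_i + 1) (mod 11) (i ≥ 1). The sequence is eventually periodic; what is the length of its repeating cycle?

10

Computing terms: s_1 = 1; s_2 = 8; s_3 = 2; s_4 = 4; s_5 = 7; s_6 = 6; s_7 = 10; s_8 = 5; s_9 = 3; s_{10} = 0; s_{11} = 1.
The sequence repeats with period 10.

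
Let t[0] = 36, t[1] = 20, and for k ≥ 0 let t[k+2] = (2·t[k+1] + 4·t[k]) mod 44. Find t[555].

Computing terms: t[0] = 36,  t[1] = 20,  t[2] = 8,  t[3] = 8,  t[4] = 4,  t[5] = 40,  t[6] = 8,  t[7] = 0,  t[8] = 32,  t[9] = 20,  t[10] = 36,  t[11] = 20.
Since (t[10], t[11]) = (t[0], t[1]) = (36, 20) (two consecutive terms determine the rest), the sequence is periodic with period 10.
(555 - 0) mod 10 = 5, so t[555] = t[5] = 40.

40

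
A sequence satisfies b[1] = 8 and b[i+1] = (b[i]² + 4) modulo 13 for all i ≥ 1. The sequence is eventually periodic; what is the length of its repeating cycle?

6

Computing terms: b[1] = 8, b[2] = 3, b[3] = 0, b[4] = 4, b[5] = 7, b[6] = 1, b[7] = 5, b[8] = 3.
Since b[8] = b[2] = 3, the sequence is eventually periodic: after a pre-period of length 1 it cycles with period 6.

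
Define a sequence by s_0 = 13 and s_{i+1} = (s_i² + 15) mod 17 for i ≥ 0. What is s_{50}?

7

Computing terms: s_0 = 13; s_1 = 14; s_2 = 7; s_3 = 13.
Since s_3 = s_0 = 13, the sequence is periodic with period 3.
So s_{50} = s_{0 + ((50-0) mod 3)} = s_2 = 7.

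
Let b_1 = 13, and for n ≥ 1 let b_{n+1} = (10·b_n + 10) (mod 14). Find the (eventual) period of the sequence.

We have b_1 = 13, b_2 = 0, b_3 = 10, b_4 = 12, b_5 = 4, b_6 = 8, b_7 = 6, b_8 = 0.
Since b_8 = b_2 = 0, the sequence is eventually periodic: after a pre-period of length 1 it cycles with period 6.

6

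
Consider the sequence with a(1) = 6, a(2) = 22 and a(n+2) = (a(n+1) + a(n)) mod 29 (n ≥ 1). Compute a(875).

3

Computing terms: a(1) = 6; a(2) = 22; a(3) = 28; a(4) = 21; a(5) = 20; a(6) = 12; a(7) = 3; a(8) = 15; a(9) = 18; a(10) = 4; a(11) = 22; a(12) = 26; a(13) = 19; a(14) = 16; a(15) = 6; a(16) = 22.
Since (a(15), a(16)) = (a(1), a(2)) = (6, 22) (two consecutive terms determine the rest), the sequence is periodic with period 14.
(875 - 1) mod 14 = 6, so a(875) = a(7) = 3.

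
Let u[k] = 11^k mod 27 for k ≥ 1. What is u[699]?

17

We have u[1] = 11; u[2] = 13; u[3] = 8; u[4] = 7; u[5] = 23; u[6] = 10; u[7] = 2; u[8] = 22; u[9] = 26; u[10] = 16; u[11] = 14; u[12] = 19; u[13] = 20; u[14] = 4; u[15] = 17; u[16] = 25; u[17] = 5; u[18] = 1; u[19] = 11.
The sequence repeats with period 18.
(699 - 1) mod 18 = 14, so u[699] = u[15] = 17.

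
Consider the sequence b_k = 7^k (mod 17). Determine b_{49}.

Listing terms: b_1 = 7; b_2 = 15; b_3 = 3; b_4 = 4; b_5 = 11; b_6 = 9; b_7 = 12; b_8 = 16; b_9 = 10; b_{10} = 2; b_{11} = 14; b_{12} = 13; b_{13} = 6; b_{14} = 8; b_{15} = 5; b_{16} = 1; b_{17} = 7.
Since b_{17} = b_1 = 7, the sequence is periodic with period 16.
So b_{49} = b_{1 + ((49-1) mod 16)} = b_1 = 7.

7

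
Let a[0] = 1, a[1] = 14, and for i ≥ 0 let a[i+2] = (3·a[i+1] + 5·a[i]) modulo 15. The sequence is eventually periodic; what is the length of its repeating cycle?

We have a[0] = 1,  a[1] = 14,  a[2] = 2,  a[3] = 1,  a[4] = 13,  a[5] = 14,  a[6] = 2.
Since (a[5], a[6]) = (a[1], a[2]) = (14, 2) (two consecutive terms determine the rest), the sequence is eventually periodic: after a pre-period of length 1 it cycles with period 4.

4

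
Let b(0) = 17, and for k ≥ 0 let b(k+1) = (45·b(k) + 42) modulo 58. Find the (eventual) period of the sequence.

Computing terms: b(0) = 17, b(1) = 53, b(2) = 49, b(3) = 43, b(4) = 5, b(5) = 35, b(6) = 51, b(7) = 17.
The sequence repeats with period 7.

7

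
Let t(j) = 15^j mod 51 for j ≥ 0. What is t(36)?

We have t(0) = 1; t(1) = 15; t(2) = 21; t(3) = 9; t(4) = 33; t(5) = 36; t(6) = 30; t(7) = 42; t(8) = 18; t(9) = 15.
Since t(9) = t(1) = 15, the sequence is eventually periodic: after a pre-period of length 1 it cycles with period 8.
For j ≥ 1, t(j) depends only on (j - 1) mod 8. (36 - 1) mod 8 = 3, so t(36) = t(4) = 33.

33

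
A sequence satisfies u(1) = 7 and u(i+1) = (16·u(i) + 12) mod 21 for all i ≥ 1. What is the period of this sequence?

Listing terms: u(1) = 7; u(2) = 19; u(3) = 1; u(4) = 7.
The sequence repeats with period 3.

3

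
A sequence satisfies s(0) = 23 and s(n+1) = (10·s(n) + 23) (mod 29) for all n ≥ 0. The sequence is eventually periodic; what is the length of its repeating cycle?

Listing terms: s(0) = 23, s(1) = 21, s(2) = 1, s(3) = 4, s(4) = 5, s(5) = 15, s(6) = 28, s(7) = 13, s(8) = 8, s(9) = 16, s(10) = 9, s(11) = 26, s(12) = 22, s(13) = 11, s(14) = 17, s(15) = 19, s(16) = 10, s(17) = 7, s(18) = 6, s(19) = 25, s(20) = 12, s(21) = 27, s(22) = 3, s(23) = 24, s(24) = 2, s(25) = 14, s(26) = 18, s(27) = 0, s(28) = 23.
Since s(28) = s(0) = 23, the sequence is periodic with period 28.

28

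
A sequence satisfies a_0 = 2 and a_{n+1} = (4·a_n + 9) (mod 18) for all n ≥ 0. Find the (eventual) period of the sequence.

Computing terms: a_0 = 2; a_1 = 17; a_2 = 5; a_3 = 11; a_4 = 17.
Since a_4 = a_1 = 17, the sequence is eventually periodic: after a pre-period of length 1 it cycles with period 3.

3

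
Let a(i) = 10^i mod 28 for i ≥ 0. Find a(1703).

Listing terms: a(0) = 1, a(1) = 10, a(2) = 16, a(3) = 20, a(4) = 4, a(5) = 12, a(6) = 8, a(7) = 24, a(8) = 16.
Since a(8) = a(2) = 16, the sequence is eventually periodic: after a pre-period of length 2 it cycles with period 6.
For i ≥ 2, a(i) depends only on (i - 2) mod 6. (1703 - 2) mod 6 = 3, so a(1703) = a(5) = 12.

12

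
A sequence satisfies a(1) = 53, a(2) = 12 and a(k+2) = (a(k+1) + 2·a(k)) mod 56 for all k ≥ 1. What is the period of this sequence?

Computing terms: a(1) = 53, a(2) = 12, a(3) = 6, a(4) = 30, a(5) = 42, a(6) = 46, a(7) = 18, a(8) = 54, a(9) = 34, a(10) = 30, a(11) = 42.
Since (a(10), a(11)) = (a(4), a(5)) = (30, 42) (two consecutive terms determine the rest), the sequence is eventually periodic: after a pre-period of length 3 it cycles with period 6.

6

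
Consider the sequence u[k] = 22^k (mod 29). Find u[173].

13

Computing terms: u[1] = 22,  u[2] = 20,  u[3] = 5,  u[4] = 23,  u[5] = 13,  u[6] = 25,  u[7] = 28,  u[8] = 7,  u[9] = 9,  u[10] = 24,  u[11] = 6,  u[12] = 16,  u[13] = 4,  u[14] = 1,  u[15] = 22.
The sequence repeats with period 14.
(173 - 1) mod 14 = 4, so u[173] = u[5] = 13.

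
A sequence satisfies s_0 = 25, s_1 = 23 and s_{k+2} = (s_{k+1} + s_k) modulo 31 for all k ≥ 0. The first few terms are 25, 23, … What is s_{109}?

28

We have s_0 = 25,  s_1 = 23,  s_2 = 17,  s_3 = 9,  s_4 = 26,  s_5 = 4,  s_6 = 30,  s_7 = 3,  s_8 = 2,  s_9 = 5,  s_{10} = 7,  s_{11} = 12,  s_{12} = 19,  s_{13} = 0,  s_{14} = 19,  s_{15} = 19,  s_{16} = 7,  s_{17} = 26,  s_{18} = 2,  s_{19} = 28,  s_{20} = 30,  s_{21} = 27,  s_{22} = 26,  s_{23} = 22,  s_{24} = 17,  s_{25} = 8,  s_{26} = 25,  s_{27} = 2,  s_{28} = 27,  s_{29} = 29,  s_{30} = 25,  s_{31} = 23.
Since (s_{30}, s_{31}) = (s_0, s_1) = (25, 23) (two consecutive terms determine the rest), the sequence is periodic with period 30.
(109 - 0) mod 30 = 19, so s_{109} = s_{19} = 28.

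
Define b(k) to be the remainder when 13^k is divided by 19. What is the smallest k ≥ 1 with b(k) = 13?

1

b(0) = 1,  b(1) = 13,  b(2) = 17,  b(3) = 12,  b(4) = 4,  b(5) = 14,  b(6) = 11,  b(7) = 10,  b(8) = 16,  b(9) = 18,  b(10) = 6,  b(11) = 2,  b(12) = 7,  b(13) = 15,  b(14) = 5,  b(15) = 8,  b(16) = 9,  b(17) = 3,  b(18) = 1.
Since b(18) = b(0) = 1, the sequence is periodic with period 18.
The value 13 first appears (with k ≥ 1) at b(1).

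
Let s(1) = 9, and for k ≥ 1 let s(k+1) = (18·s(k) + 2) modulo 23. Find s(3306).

Listing terms: s(1) = 9, s(2) = 3, s(3) = 10, s(4) = 21, s(5) = 12, s(6) = 11, s(7) = 16, s(8) = 14, s(9) = 1, s(10) = 20, s(11) = 17, s(12) = 9.
Since s(12) = s(1) = 9, the sequence is periodic with period 11.
So s(3306) = s(1 + ((3306-1) mod 11)) = s(6) = 11.

11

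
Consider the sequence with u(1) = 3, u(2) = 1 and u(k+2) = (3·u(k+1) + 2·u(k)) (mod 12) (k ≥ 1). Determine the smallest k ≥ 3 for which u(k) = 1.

Computing terms: u(1) = 3; u(2) = 1; u(3) = 9; u(4) = 5; u(5) = 9; u(6) = 1; u(7) = 9.
Since (u(6), u(7)) = (u(2), u(3)) = (1, 9) (two consecutive terms determine the rest), the sequence is eventually periodic: after a pre-period of length 1 it cycles with period 4.
The value 1 next appears (with k ≥ 3) at u(6).

6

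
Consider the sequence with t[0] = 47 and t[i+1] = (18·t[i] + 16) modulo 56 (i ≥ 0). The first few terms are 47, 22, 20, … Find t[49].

t[0] = 47,  t[1] = 22,  t[2] = 20,  t[3] = 40,  t[4] = 8,  t[5] = 48,  t[6] = 40.
Since t[6] = t[3] = 40, the sequence is eventually periodic: after a pre-period of length 3 it cycles with period 3.
For i ≥ 3, t[i] depends only on (i - 3) mod 3. (49 - 3) mod 3 = 1, so t[49] = t[4] = 8.

8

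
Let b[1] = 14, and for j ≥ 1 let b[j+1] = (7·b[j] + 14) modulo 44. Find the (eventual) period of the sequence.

10

Listing terms: b[1] = 14, b[2] = 24, b[3] = 6, b[4] = 12, b[5] = 10, b[6] = 40, b[7] = 30, b[8] = 4, b[9] = 42, b[10] = 0, b[11] = 14.
The sequence repeats with period 10.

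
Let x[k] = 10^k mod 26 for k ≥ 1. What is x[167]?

Listing terms: x[1] = 10,  x[2] = 22,  x[3] = 12,  x[4] = 16,  x[5] = 4,  x[6] = 14,  x[7] = 10.
The sequence repeats with period 6.
So x[167] = x[1 + ((167-1) mod 6)] = x[5] = 4.

4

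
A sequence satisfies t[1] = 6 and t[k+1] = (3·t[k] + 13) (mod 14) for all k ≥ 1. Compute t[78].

7

Computing terms: t[1] = 6, t[2] = 3, t[3] = 8, t[4] = 9, t[5] = 12, t[6] = 7, t[7] = 6.
Since t[7] = t[1] = 6, the sequence is periodic with period 6.
(78 - 1) mod 6 = 5, so t[78] = t[6] = 7.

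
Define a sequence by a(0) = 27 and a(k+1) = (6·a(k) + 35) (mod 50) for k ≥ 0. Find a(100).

27

Computing terms: a(0) = 27, a(1) = 47, a(2) = 17, a(3) = 37, a(4) = 7, a(5) = 27.
Since a(5) = a(0) = 27, the sequence is periodic with period 5.
So a(100) = a(0 + ((100-0) mod 5)) = a(0) = 27.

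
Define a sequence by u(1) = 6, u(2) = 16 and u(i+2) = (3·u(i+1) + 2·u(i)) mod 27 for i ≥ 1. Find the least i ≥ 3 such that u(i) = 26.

Listing terms: u(1) = 6,  u(2) = 16,  u(3) = 6,  u(4) = 23,  u(5) = 0,  u(6) = 19,  u(7) = 3,  u(8) = 20,  u(9) = 12,  u(10) = 22,  u(11) = 9,  u(12) = 17,  u(13) = 15,  u(14) = 25,  u(15) = 24,  u(16) = 14,  u(17) = 9,  u(18) = 1,  u(19) = 21,  u(20) = 11,  u(21) = 21,  u(22) = 4,  u(23) = 0,  u(24) = 8,  u(25) = 24,  u(26) = 7,  u(27) = 15,  u(28) = 5,  u(29) = 18,  u(30) = 10,  u(31) = 12,  u(32) = 2,  u(33) = 3,  u(34) = 13,  u(35) = 18,  u(36) = 26,  u(37) = 6,  u(38) = 16.
Since (u(37), u(38)) = (u(1), u(2)) = (6, 16) (two consecutive terms determine the rest), the sequence is periodic with period 36.
The value 26 first appears (with i ≥ 3) at u(36).

36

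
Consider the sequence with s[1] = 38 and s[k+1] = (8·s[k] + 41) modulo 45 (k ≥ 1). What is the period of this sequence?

Listing terms: s[1] = 38,  s[2] = 30,  s[3] = 11,  s[4] = 39,  s[5] = 38.
The sequence repeats with period 4.

4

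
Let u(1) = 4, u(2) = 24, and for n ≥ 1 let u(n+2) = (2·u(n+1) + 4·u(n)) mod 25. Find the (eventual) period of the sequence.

5

u(1) = 4; u(2) = 24; u(3) = 14; u(4) = 24; u(5) = 4; u(6) = 4; u(7) = 24.
The sequence repeats with period 5.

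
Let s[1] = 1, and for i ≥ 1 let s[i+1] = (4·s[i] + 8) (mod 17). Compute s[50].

12

s[1] = 1, s[2] = 12, s[3] = 5, s[4] = 11, s[5] = 1.
The sequence repeats with period 4.
So s[50] = s[1 + ((50-1) mod 4)] = s[2] = 12.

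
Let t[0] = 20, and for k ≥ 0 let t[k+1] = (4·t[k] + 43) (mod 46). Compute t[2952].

Listing terms: t[0] = 20; t[1] = 31; t[2] = 29; t[3] = 21; t[4] = 35; t[5] = 45; t[6] = 39; t[7] = 15; t[8] = 11; t[9] = 41; t[10] = 23; t[11] = 43; t[12] = 31.
Since t[12] = t[1] = 31, the sequence is eventually periodic: after a pre-period of length 1 it cycles with period 11.
For k ≥ 1, t[k] depends only on (k - 1) mod 11. (2952 - 1) mod 11 = 3, so t[2952] = t[4] = 35.

35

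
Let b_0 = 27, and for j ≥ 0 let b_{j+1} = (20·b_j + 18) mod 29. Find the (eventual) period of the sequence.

7

Listing terms: b_0 = 27, b_1 = 7, b_2 = 13, b_3 = 17, b_4 = 10, b_5 = 15, b_6 = 28, b_7 = 27.
The sequence repeats with period 7.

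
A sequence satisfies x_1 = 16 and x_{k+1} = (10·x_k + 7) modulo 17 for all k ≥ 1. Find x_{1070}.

10

Listing terms: x_1 = 16; x_2 = 14; x_3 = 11; x_4 = 15; x_5 = 4; x_6 = 13; x_7 = 1; x_8 = 0; x_9 = 7; x_{10} = 9; x_{11} = 12; x_{12} = 8; x_{13} = 2; x_{14} = 10; x_{15} = 5; x_{16} = 6; x_{17} = 16.
The sequence repeats with period 16.
(1070 - 1) mod 16 = 13, so x_{1070} = x_{14} = 10.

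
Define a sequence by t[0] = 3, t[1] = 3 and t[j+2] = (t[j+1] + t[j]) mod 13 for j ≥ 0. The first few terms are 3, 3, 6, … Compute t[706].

0

t[0] = 3,  t[1] = 3,  t[2] = 6,  t[3] = 9,  t[4] = 2,  t[5] = 11,  t[6] = 0,  t[7] = 11,  t[8] = 11,  t[9] = 9,  t[10] = 7,  t[11] = 3,  t[12] = 10,  t[13] = 0,  t[14] = 10,  t[15] = 10,  t[16] = 7,  t[17] = 4,  t[18] = 11,  t[19] = 2,  t[20] = 0,  t[21] = 2,  t[22] = 2,  t[23] = 4,  t[24] = 6,  t[25] = 10,  t[26] = 3,  t[27] = 0,  t[28] = 3,  t[29] = 3.
Since (t[28], t[29]) = (t[0], t[1]) = (3, 3) (two consecutive terms determine the rest), the sequence is periodic with period 28.
(706 - 0) mod 28 = 6, so t[706] = t[6] = 0.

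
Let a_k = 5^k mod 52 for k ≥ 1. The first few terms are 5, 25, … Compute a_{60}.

Listing terms: a_1 = 5,  a_2 = 25,  a_3 = 21,  a_4 = 1,  a_5 = 5.
The sequence repeats with period 4.
(60 - 1) mod 4 = 3, so a_{60} = a_4 = 1.

1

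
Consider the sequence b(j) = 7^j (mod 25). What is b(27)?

18

Listing terms: b(1) = 7, b(2) = 24, b(3) = 18, b(4) = 1, b(5) = 7.
The sequence repeats with period 4.
So b(27) = b(1 + ((27-1) mod 4)) = b(3) = 18.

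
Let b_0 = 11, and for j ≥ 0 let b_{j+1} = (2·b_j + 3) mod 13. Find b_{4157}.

3

Listing terms: b_0 = 11,  b_1 = 12,  b_2 = 1,  b_3 = 5,  b_4 = 0,  b_5 = 3,  b_6 = 9,  b_7 = 8,  b_8 = 6,  b_9 = 2,  b_{10} = 7,  b_{11} = 4,  b_{12} = 11.
Since b_{12} = b_0 = 11, the sequence is periodic with period 12.
(4157 - 0) mod 12 = 5, so b_{4157} = b_5 = 3.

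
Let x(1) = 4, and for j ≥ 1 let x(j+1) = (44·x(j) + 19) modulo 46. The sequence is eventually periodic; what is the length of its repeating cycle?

Computing terms: x(1) = 4, x(2) = 11, x(3) = 43, x(4) = 25, x(5) = 15, x(6) = 35, x(7) = 41, x(8) = 29, x(9) = 7, x(10) = 5, x(11) = 9, x(12) = 1, x(13) = 17, x(14) = 31, x(15) = 3, x(16) = 13, x(17) = 39, x(18) = 33, x(19) = 45, x(20) = 21, x(21) = 23, x(22) = 19, x(23) = 27, x(24) = 11.
Since x(24) = x(2) = 11, the sequence is eventually periodic: after a pre-period of length 1 it cycles with period 22.

22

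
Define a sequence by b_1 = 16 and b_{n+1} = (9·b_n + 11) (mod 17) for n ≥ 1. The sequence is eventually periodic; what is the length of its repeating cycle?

8

Listing terms: b_1 = 16; b_2 = 2; b_3 = 12; b_4 = 0; b_5 = 11; b_6 = 8; b_7 = 15; b_8 = 10; b_9 = 16.
The sequence repeats with period 8.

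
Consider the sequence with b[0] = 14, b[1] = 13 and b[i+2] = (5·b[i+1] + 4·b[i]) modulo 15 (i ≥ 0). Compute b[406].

11

Listing terms: b[0] = 14; b[1] = 13; b[2] = 1; b[3] = 12; b[4] = 4; b[5] = 8; b[6] = 11; b[7] = 12; b[8] = 14; b[9] = 13.
The sequence repeats with period 8.
So b[406] = b[0 + ((406-0) mod 8)] = b[6] = 11.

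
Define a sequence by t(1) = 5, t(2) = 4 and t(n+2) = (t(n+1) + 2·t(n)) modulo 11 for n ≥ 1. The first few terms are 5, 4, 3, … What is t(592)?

We have t(1) = 5, t(2) = 4, t(3) = 3, t(4) = 0, t(5) = 6, t(6) = 6, t(7) = 7, t(8) = 8, t(9) = 0, t(10) = 5, t(11) = 5, t(12) = 4.
Since (t(11), t(12)) = (t(1), t(2)) = (5, 4) (two consecutive terms determine the rest), the sequence is periodic with period 10.
So t(592) = t(1 + ((592-1) mod 10)) = t(2) = 4.

4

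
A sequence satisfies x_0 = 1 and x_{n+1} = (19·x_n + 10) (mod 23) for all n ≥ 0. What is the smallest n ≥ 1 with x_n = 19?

10

x_0 = 1; x_1 = 6; x_2 = 9; x_3 = 20; x_4 = 22; x_5 = 14; x_6 = 0; x_7 = 10; x_8 = 16; x_9 = 15; x_{10} = 19; x_{11} = 3; x_{12} = 21; x_{13} = 18; x_{14} = 7; x_{15} = 5; x_{16} = 13; x_{17} = 4; x_{18} = 17; x_{19} = 11; x_{20} = 12; x_{21} = 8; x_{22} = 1.
Since x_{22} = x_0 = 1, the sequence is periodic with period 22.
The value 19 first appears (with n ≥ 1) at x_{10}.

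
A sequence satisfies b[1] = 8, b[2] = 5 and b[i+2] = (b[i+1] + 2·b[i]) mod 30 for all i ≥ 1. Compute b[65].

13

b[1] = 8; b[2] = 5; b[3] = 21; b[4] = 1; b[5] = 13; b[6] = 15; b[7] = 11; b[8] = 11; b[9] = 3; b[10] = 25; b[11] = 1; b[12] = 21; b[13] = 23; b[14] = 5; b[15] = 21.
Since (b[14], b[15]) = (b[2], b[3]) = (5, 21) (two consecutive terms determine the rest), the sequence is eventually periodic: after a pre-period of length 1 it cycles with period 12.
For i ≥ 2, b[i] depends only on (i - 2) mod 12. (65 - 2) mod 12 = 3, so b[65] = b[5] = 13.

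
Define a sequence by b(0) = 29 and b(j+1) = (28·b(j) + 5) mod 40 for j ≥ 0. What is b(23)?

33

Computing terms: b(0) = 29; b(1) = 17; b(2) = 1; b(3) = 33; b(4) = 9; b(5) = 17.
Since b(5) = b(1) = 17, the sequence is eventually periodic: after a pre-period of length 1 it cycles with period 4.
For j ≥ 1, b(j) depends only on (j - 1) mod 4. (23 - 1) mod 4 = 2, so b(23) = b(3) = 33.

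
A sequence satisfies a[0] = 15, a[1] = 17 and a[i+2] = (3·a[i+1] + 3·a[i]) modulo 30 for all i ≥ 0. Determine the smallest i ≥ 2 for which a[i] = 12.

a[0] = 15,  a[1] = 17,  a[2] = 6,  a[3] = 9,  a[4] = 15,  a[5] = 12,  a[6] = 21,  a[7] = 9,  a[8] = 0,  a[9] = 27,  a[10] = 21,  a[11] = 24,  a[12] = 15,  a[13] = 27,  a[14] = 6,  a[15] = 9.
Since (a[14], a[15]) = (a[2], a[3]) = (6, 9) (two consecutive terms determine the rest), the sequence is eventually periodic: after a pre-period of length 2 it cycles with period 12.
The value 12 first appears (with i ≥ 2) at a[5].

5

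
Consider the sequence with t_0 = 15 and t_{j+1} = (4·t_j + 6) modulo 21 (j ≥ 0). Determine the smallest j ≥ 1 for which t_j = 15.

We have t_0 = 15, t_1 = 3, t_2 = 18, t_3 = 15.
Since t_3 = t_0 = 15, the sequence is periodic with period 3.
The value 15 next appears (with j ≥ 1) at t_3.

3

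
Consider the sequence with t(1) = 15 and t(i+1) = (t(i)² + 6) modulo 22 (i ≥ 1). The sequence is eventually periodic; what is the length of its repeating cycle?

Computing terms: t(1) = 15, t(2) = 11, t(3) = 17, t(4) = 9, t(5) = 21, t(6) = 7, t(7) = 11.
Since t(7) = t(2) = 11, the sequence is eventually periodic: after a pre-period of length 1 it cycles with period 5.

5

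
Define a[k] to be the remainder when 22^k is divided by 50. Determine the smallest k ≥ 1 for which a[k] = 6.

4

Computing terms: a[0] = 1; a[1] = 22; a[2] = 34; a[3] = 48; a[4] = 6; a[5] = 32; a[6] = 4; a[7] = 38; a[8] = 36; a[9] = 42; a[10] = 24; a[11] = 28; a[12] = 16; a[13] = 2; a[14] = 44; a[15] = 18; a[16] = 46; a[17] = 12; a[18] = 14; a[19] = 8; a[20] = 26; a[21] = 22.
Since a[21] = a[1] = 22, the sequence is eventually periodic: after a pre-period of length 1 it cycles with period 20.
The value 6 first appears (with k ≥ 1) at a[4].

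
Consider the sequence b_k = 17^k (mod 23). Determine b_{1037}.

14

Listing terms: b_1 = 17; b_2 = 13; b_3 = 14; b_4 = 8; b_5 = 21; b_6 = 12; b_7 = 20; b_8 = 18; b_9 = 7; b_{10} = 4; b_{11} = 22; b_{12} = 6; b_{13} = 10; b_{14} = 9; b_{15} = 15; b_{16} = 2; b_{17} = 11; b_{18} = 3; b_{19} = 5; b_{20} = 16; b_{21} = 19; b_{22} = 1; b_{23} = 17.
The sequence repeats with period 22.
(1037 - 1) mod 22 = 2, so b_{1037} = b_3 = 14.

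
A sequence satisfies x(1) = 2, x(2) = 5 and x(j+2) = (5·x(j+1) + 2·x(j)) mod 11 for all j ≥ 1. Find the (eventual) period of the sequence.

Listing terms: x(1) = 2, x(2) = 5, x(3) = 7, x(4) = 1, x(5) = 8, x(6) = 9, x(7) = 6, x(8) = 4, x(9) = 10, x(10) = 3, x(11) = 2, x(12) = 5.
Since (x(11), x(12)) = (x(1), x(2)) = (2, 5) (two consecutive terms determine the rest), the sequence is periodic with period 10.

10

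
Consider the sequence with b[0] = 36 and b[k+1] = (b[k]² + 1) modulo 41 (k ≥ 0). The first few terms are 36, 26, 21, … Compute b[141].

26

Computing terms: b[0] = 36,  b[1] = 26,  b[2] = 21,  b[3] = 32,  b[4] = 0,  b[5] = 1,  b[6] = 2,  b[7] = 5,  b[8] = 26.
Since b[8] = b[1] = 26, the sequence is eventually periodic: after a pre-period of length 1 it cycles with period 7.
For k ≥ 1, b[k] depends only on (k - 1) mod 7. (141 - 1) mod 7 = 0, so b[141] = b[1] = 26.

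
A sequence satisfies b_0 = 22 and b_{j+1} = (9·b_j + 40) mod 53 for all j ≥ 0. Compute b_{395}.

Listing terms: b_0 = 22,  b_1 = 26,  b_2 = 9,  b_3 = 15,  b_4 = 16,  b_5 = 25,  b_6 = 0,  b_7 = 40,  b_8 = 29,  b_9 = 36,  b_{10} = 46,  b_{11} = 30,  b_{12} = 45,  b_{13} = 21,  b_{14} = 17,  b_{15} = 34,  b_{16} = 28,  b_{17} = 27,  b_{18} = 18,  b_{19} = 43,  b_{20} = 3,  b_{21} = 14,  b_{22} = 7,  b_{23} = 50,  b_{24} = 13,  b_{25} = 51,  b_{26} = 22.
The sequence repeats with period 26.
(395 - 0) mod 26 = 5, so b_{395} = b_5 = 25.

25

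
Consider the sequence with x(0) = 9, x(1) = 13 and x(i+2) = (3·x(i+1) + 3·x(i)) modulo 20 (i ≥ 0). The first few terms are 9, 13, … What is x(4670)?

6

Listing terms: x(0) = 9, x(1) = 13, x(2) = 6, x(3) = 17, x(4) = 9, x(5) = 18, x(6) = 1, x(7) = 17, x(8) = 14, x(9) = 13, x(10) = 1, x(11) = 2, x(12) = 9, x(13) = 13.
Since (x(12), x(13)) = (x(0), x(1)) = (9, 13) (two consecutive terms determine the rest), the sequence is periodic with period 12.
(4670 - 0) mod 12 = 2, so x(4670) = x(2) = 6.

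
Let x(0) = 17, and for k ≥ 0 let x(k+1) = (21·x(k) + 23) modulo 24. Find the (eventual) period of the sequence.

8

x(0) = 17,  x(1) = 20,  x(2) = 11,  x(3) = 14,  x(4) = 5,  x(5) = 8,  x(6) = 23,  x(7) = 2,  x(8) = 17.
Since x(8) = x(0) = 17, the sequence is periodic with period 8.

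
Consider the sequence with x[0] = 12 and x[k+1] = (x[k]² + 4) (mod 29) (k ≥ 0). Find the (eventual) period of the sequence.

11

We have x[0] = 12; x[1] = 3; x[2] = 13; x[3] = 28; x[4] = 5; x[5] = 0; x[6] = 4; x[7] = 20; x[8] = 27; x[9] = 8; x[10] = 10; x[11] = 17; x[12] = 3.
Since x[12] = x[1] = 3, the sequence is eventually periodic: after a pre-period of length 1 it cycles with period 11.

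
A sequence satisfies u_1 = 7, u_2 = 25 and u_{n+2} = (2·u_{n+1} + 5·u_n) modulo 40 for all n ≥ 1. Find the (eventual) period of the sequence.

Computing terms: u_1 = 7,  u_2 = 25,  u_3 = 5,  u_4 = 15,  u_5 = 15,  u_6 = 25,  u_7 = 5.
Since (u_6, u_7) = (u_2, u_3) = (25, 5) (two consecutive terms determine the rest), the sequence is eventually periodic: after a pre-period of length 1 it cycles with period 4.

4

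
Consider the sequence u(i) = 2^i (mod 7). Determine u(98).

We have u(1) = 2; u(2) = 4; u(3) = 1; u(4) = 2.
The sequence repeats with period 3.
(98 - 1) mod 3 = 1, so u(98) = u(2) = 4.

4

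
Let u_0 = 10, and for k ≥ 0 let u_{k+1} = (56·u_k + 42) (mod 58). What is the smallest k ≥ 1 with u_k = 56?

2

Computing terms: u_0 = 10,  u_1 = 22,  u_2 = 56,  u_3 = 46,  u_4 = 8,  u_5 = 26,  u_6 = 48,  u_7 = 4,  u_8 = 34,  u_9 = 32,  u_{10} = 36,  u_{11} = 28,  u_{12} = 44,  u_{13} = 12,  u_{14} = 18,  u_{15} = 6,  u_{16} = 30,  u_{17} = 40,  u_{18} = 20,  u_{19} = 2,  u_{20} = 38,  u_{21} = 24,  u_{22} = 52,  u_{23} = 54,  u_{24} = 50,  u_{25} = 0,  u_{26} = 42,  u_{27} = 16,  u_{28} = 10.
Since u_{28} = u_0 = 10, the sequence is periodic with period 28.
The value 56 first appears (with k ≥ 1) at u_2.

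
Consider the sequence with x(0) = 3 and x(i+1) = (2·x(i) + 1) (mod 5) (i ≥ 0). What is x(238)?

0

Listing terms: x(0) = 3,  x(1) = 2,  x(2) = 0,  x(3) = 1,  x(4) = 3.
Since x(4) = x(0) = 3, the sequence is periodic with period 4.
So x(238) = x(0 + ((238-0) mod 4)) = x(2) = 0.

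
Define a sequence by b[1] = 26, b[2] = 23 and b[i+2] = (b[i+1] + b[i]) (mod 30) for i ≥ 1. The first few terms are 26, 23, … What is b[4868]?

b[1] = 26, b[2] = 23, b[3] = 19, b[4] = 12, b[5] = 1, b[6] = 13, b[7] = 14, b[8] = 27, b[9] = 11, b[10] = 8, b[11] = 19, b[12] = 27, b[13] = 16, b[14] = 13, b[15] = 29, b[16] = 12, b[17] = 11, b[18] = 23, b[19] = 4, b[20] = 27, b[21] = 1, b[22] = 28, b[23] = 29, b[24] = 27, b[25] = 26, b[26] = 23.
The sequence repeats with period 24.
(4868 - 1) mod 24 = 19, so b[4868] = b[20] = 27.

27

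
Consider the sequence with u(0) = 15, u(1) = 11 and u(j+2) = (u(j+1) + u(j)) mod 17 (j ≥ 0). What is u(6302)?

9

u(0) = 15; u(1) = 11; u(2) = 9; u(3) = 3; u(4) = 12; u(5) = 15; u(6) = 10; u(7) = 8; u(8) = 1; u(9) = 9; u(10) = 10; u(11) = 2; u(12) = 12; u(13) = 14; u(14) = 9; u(15) = 6; u(16) = 15; u(17) = 4; u(18) = 2; u(19) = 6; u(20) = 8; u(21) = 14; u(22) = 5; u(23) = 2; u(24) = 7; u(25) = 9; u(26) = 16; u(27) = 8; u(28) = 7; u(29) = 15; u(30) = 5; u(31) = 3; u(32) = 8; u(33) = 11; u(34) = 2; u(35) = 13; u(36) = 15; u(37) = 11.
Since (u(36), u(37)) = (u(0), u(1)) = (15, 11) (two consecutive terms determine the rest), the sequence is periodic with period 36.
So u(6302) = u(0 + ((6302-0) mod 36)) = u(2) = 9.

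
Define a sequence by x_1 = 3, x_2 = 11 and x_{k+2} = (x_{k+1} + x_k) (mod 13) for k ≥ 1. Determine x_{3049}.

8

Listing terms: x_1 = 3, x_2 = 11, x_3 = 1, x_4 = 12, x_5 = 0, x_6 = 12, x_7 = 12, x_8 = 11, x_9 = 10, x_{10} = 8, x_{11} = 5, x_{12} = 0, x_{13} = 5, x_{14} = 5, x_{15} = 10, x_{16} = 2, x_{17} = 12, x_{18} = 1, x_{19} = 0, x_{20} = 1, x_{21} = 1, x_{22} = 2, x_{23} = 3, x_{24} = 5, x_{25} = 8, x_{26} = 0, x_{27} = 8, x_{28} = 8, x_{29} = 3, x_{30} = 11.
Since (x_{29}, x_{30}) = (x_1, x_2) = (3, 11) (two consecutive terms determine the rest), the sequence is periodic with period 28.
(3049 - 1) mod 28 = 24, so x_{3049} = x_{25} = 8.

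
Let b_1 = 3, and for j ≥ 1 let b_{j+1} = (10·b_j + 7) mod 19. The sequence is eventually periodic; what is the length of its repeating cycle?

We have b_1 = 3, b_2 = 18, b_3 = 16, b_4 = 15, b_5 = 5, b_6 = 0, b_7 = 7, b_8 = 1, b_9 = 17, b_{10} = 6, b_{11} = 10, b_{12} = 12, b_{13} = 13, b_{14} = 4, b_{15} = 9, b_{16} = 2, b_{17} = 8, b_{18} = 11, b_{19} = 3.
Since b_{19} = b_1 = 3, the sequence is periodic with period 18.

18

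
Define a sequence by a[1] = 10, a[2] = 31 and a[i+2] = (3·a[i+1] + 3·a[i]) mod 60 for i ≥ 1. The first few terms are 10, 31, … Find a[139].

18

Computing terms: a[1] = 10; a[2] = 31; a[3] = 3; a[4] = 42; a[5] = 15; a[6] = 51; a[7] = 18; a[8] = 27; a[9] = 15; a[10] = 6; a[11] = 3; a[12] = 27; a[13] = 30; a[14] = 51; a[15] = 3; a[16] = 42.
Since (a[15], a[16]) = (a[3], a[4]) = (3, 42) (two consecutive terms determine the rest), the sequence is eventually periodic: after a pre-period of length 2 it cycles with period 12.
For i ≥ 3, a[i] depends only on (i - 3) mod 12. (139 - 3) mod 12 = 4, so a[139] = a[7] = 18.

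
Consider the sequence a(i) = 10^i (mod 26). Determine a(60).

14

a(0) = 1,  a(1) = 10,  a(2) = 22,  a(3) = 12,  a(4) = 16,  a(5) = 4,  a(6) = 14,  a(7) = 10.
Since a(7) = a(1) = 10, the sequence is eventually periodic: after a pre-period of length 1 it cycles with period 6.
For i ≥ 1, a(i) depends only on (i - 1) mod 6. (60 - 1) mod 6 = 5, so a(60) = a(6) = 14.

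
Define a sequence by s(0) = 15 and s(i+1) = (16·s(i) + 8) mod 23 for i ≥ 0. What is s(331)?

18

We have s(0) = 15, s(1) = 18, s(2) = 20, s(3) = 6, s(4) = 12, s(5) = 16, s(6) = 11, s(7) = 0, s(8) = 8, s(9) = 21, s(10) = 22, s(11) = 15.
The sequence repeats with period 11.
So s(331) = s(0 + ((331-0) mod 11)) = s(1) = 18.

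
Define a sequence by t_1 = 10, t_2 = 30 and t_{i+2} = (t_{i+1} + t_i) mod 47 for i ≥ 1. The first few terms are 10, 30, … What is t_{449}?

Computing terms: t_1 = 10; t_2 = 30; t_3 = 40; t_4 = 23; t_5 = 16; t_6 = 39; t_7 = 8; t_8 = 0; t_9 = 8; t_{10} = 8; t_{11} = 16; t_{12} = 24; t_{13} = 40; t_{14} = 17; t_{15} = 10; t_{16} = 27; t_{17} = 37; t_{18} = 17; t_{19} = 7; t_{20} = 24; t_{21} = 31; t_{22} = 8; t_{23} = 39; t_{24} = 0; t_{25} = 39; t_{26} = 39; t_{27} = 31; t_{28} = 23; t_{29} = 7; t_{30} = 30; t_{31} = 37; t_{32} = 20; t_{33} = 10; t_{34} = 30.
The sequence repeats with period 32.
(449 - 1) mod 32 = 0, so t_{449} = t_1 = 10.

10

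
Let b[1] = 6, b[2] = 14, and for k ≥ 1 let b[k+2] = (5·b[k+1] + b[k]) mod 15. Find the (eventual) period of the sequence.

8

Computing terms: b[1] = 6, b[2] = 14, b[3] = 1, b[4] = 4, b[5] = 6, b[6] = 4, b[7] = 11, b[8] = 14, b[9] = 6, b[10] = 14.
Since (b[9], b[10]) = (b[1], b[2]) = (6, 14) (two consecutive terms determine the rest), the sequence is periodic with period 8.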